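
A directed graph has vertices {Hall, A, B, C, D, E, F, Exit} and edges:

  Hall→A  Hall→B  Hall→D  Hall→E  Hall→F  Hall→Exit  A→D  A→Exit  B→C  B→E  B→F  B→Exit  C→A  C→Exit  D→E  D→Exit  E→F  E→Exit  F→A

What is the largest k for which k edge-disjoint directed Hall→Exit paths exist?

Assign every edge capacity 1; by Menger, the answer equals the max flow.
Path Hall→Exit (+1); total 1.
Path Hall→A→Exit (+1); total 2.
Path Hall→B→Exit (+1); total 3.
Path Hall→D→Exit (+1); total 4.
Path Hall→E→Exit (+1); total 5.
No residual Hall→Exit path; max flow = 5.
Certifying cut of size 5: {A→Exit, D→Exit, E→Exit, Hall→B, Hall→Exit}.

5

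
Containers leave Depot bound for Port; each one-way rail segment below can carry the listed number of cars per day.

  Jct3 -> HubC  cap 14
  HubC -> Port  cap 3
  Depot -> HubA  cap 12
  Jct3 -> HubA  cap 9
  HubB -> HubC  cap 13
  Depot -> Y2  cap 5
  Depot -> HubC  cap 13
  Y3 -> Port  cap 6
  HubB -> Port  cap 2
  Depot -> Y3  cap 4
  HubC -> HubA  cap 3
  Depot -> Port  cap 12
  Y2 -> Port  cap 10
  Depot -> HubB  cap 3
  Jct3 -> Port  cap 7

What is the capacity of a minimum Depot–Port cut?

Augment Depot→Port: bottleneck 12, flow now 12.
Augment Depot→Y2→Port: bottleneck 5, flow now 17.
Augment Depot→HubB→Port: bottleneck 2, flow now 19.
Augment Depot→HubC→Port: bottleneck 3, flow now 22.
Augment Depot→Y3→Port: bottleneck 4, flow now 26.
No augmenting path remains; maximum flow = 26.
By max-flow min-cut, the minimum cut capacity equals the max flow.
In the residual graph, reachable from Depot: {Depot, HubB, HubC, HubA}.
Min-cut edges: Depot→Y2 (5), Depot→Y3 (4), Depot→Port (12), HubB→Port (2), HubC→Port (3); capacity 5 + 4 + 12 + 2 + 3 = 26.

26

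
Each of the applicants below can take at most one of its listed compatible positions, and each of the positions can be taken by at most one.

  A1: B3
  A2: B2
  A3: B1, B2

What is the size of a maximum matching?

Unit-capacity flow: source→left, listed edges, right→sink; max matching = max flow.
Augmenting path A1→B3 (+1); matched 1.
Augmenting path A2→B2 (+1); matched 2.
Augmenting path A3→B1 (+1); matched 3.
No augmenting path remains; maximum matching = 3.
König certificate: {A1, A2, A3} is a vertex cover of size 3 (every listed pair touches it), so no matching can be larger.

3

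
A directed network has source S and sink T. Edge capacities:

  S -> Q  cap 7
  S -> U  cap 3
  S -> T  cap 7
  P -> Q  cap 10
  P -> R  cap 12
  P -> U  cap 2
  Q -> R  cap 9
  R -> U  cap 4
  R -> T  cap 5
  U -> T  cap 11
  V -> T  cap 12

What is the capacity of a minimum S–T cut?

Augment S→T: bottleneck 7, flow now 7.
Augment S→U→T: bottleneck 3, flow now 10.
Augment S→Q→R→T: bottleneck 5, flow now 15.
Augment S→Q→R→U→T: bottleneck 2, flow now 17.
No augmenting path remains; maximum flow = 17.
By max-flow min-cut, the minimum cut capacity equals the max flow.
In the residual graph, reachable from S: {S}.
Min-cut edges: S→Q (7), S→U (3), S→T (7); capacity 7 + 3 + 7 = 17.

17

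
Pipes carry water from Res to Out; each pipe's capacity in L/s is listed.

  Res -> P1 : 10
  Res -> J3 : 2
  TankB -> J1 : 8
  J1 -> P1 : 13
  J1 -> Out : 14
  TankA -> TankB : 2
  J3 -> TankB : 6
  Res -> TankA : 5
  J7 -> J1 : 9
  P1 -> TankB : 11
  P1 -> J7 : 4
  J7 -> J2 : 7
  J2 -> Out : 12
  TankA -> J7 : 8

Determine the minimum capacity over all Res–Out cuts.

17

Augment Res→TankA→TankB→J1→Out: bottleneck 2, flow now 2.
Augment Res→TankA→J7→J2→Out: bottleneck 3, flow now 5.
Augment Res→J3→TankB→J1→Out: bottleneck 2, flow now 7.
Augment Res→P1→TankB→J1→Out: bottleneck 4, flow now 11.
Augment Res→P1→J7→J2→Out: bottleneck 4, flow now 15.
Augment Res→P1→TankB→TankA→J7→J1→Out: bottleneck 2, flow now 17. (uses reverse residual edge)
No augmenting path remains; maximum flow = 17.
By max-flow min-cut, the minimum cut capacity equals the max flow.
In the residual graph, reachable from Res: {Res}.
Min-cut edges: Res→TankA (5), Res→J3 (2), Res→P1 (10); capacity 5 + 2 + 10 = 17.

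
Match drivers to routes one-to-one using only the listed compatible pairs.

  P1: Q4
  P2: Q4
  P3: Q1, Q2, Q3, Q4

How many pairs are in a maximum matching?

Unit-capacity flow: source→left, listed edges, right→sink; max matching = max flow.
Augmenting path P1→Q4 (+1); matched 1.
Augmenting path P3→Q1 (+1); matched 2.
No augmenting path remains; maximum matching = 2.
König certificate: {P3, Q4} is a vertex cover of size 2 (every listed pair touches it), so no matching can be larger.

2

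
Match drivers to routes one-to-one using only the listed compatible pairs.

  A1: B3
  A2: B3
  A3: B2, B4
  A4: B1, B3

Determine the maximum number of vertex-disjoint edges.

3

Unit-capacity flow: source→left, listed edges, right→sink; max matching = max flow.
Augmenting path A1→B3 (+1); matched 1.
Augmenting path A3→B2 (+1); matched 2.
Augmenting path A4→B1 (+1); matched 3.
No augmenting path remains; maximum matching = 3.
König certificate: {A3, A4, B3} is a vertex cover of size 3 (every listed pair touches it), so no matching can be larger.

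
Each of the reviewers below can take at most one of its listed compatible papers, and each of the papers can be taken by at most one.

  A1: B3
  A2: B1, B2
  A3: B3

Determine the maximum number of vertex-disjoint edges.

Unit-capacity flow: source→left, listed edges, right→sink; max matching = max flow.
Augmenting path A1→B3 (+1); matched 1.
Augmenting path A2→B1 (+1); matched 2.
No augmenting path remains; maximum matching = 2.
König certificate: {A2, B3} is a vertex cover of size 2 (every listed pair touches it), so no matching can be larger.

2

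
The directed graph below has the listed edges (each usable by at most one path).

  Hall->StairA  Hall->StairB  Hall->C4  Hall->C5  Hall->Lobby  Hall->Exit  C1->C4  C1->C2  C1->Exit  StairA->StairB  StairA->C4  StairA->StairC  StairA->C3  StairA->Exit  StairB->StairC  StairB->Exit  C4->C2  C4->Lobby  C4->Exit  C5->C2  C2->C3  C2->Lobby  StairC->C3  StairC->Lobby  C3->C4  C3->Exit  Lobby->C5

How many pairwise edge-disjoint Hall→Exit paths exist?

Assign every edge capacity 1; by Menger, the answer equals the max flow.
Path Hall→Exit (+1); total 1.
Path Hall→StairA→Exit (+1); total 2.
Path Hall→StairB→Exit (+1); total 3.
Path Hall→C4→Exit (+1); total 4.
Path Hall→C5→C2→C3→Exit (+1); total 5.
No residual Hall→Exit path; max flow = 5.
Certifying cut of size 5: {C5→C2, Hall→C4, Hall→Exit, Hall→StairA, Hall→StairB}.

5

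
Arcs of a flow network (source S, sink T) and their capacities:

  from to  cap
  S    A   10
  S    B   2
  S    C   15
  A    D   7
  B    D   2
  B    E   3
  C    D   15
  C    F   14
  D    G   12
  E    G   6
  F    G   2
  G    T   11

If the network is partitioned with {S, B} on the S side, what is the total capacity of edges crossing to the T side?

30

Edges leaving {S, B}: S→A (10), S→C (15), B→D (2), B→E (3).
Cut capacity = 10 + 15 + 2 + 3 = 30.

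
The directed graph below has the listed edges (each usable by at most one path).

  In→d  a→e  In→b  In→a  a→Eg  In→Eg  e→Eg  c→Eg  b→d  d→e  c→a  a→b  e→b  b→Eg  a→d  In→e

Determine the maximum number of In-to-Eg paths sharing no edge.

4

Assign every edge capacity 1; by Menger, the answer equals the max flow.
Path In→Eg (+1); total 1.
Path In→a→Eg (+1); total 2.
Path In→b→Eg (+1); total 3.
Path In→e→Eg (+1); total 4.
No residual In→Eg path; max flow = 4.
Certifying cut of size 4: {In→Eg, In→a, b→Eg, e→Eg}.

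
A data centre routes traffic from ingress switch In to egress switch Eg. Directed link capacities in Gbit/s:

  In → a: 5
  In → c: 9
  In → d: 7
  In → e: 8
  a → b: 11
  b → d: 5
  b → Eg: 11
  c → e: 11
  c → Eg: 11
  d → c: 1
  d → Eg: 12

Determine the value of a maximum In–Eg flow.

Augment In→c→Eg: bottleneck 9, flow now 9.
Augment In→d→Eg: bottleneck 7, flow now 16.
Augment In→a→b→Eg: bottleneck 5, flow now 21.
No augmenting path remains; maximum flow = 21.
In the residual graph, reachable from In: {In, e}.
Min-cut edges: In→a (5), In→c (9), In→d (7); capacity 5 + 9 + 7 = 21.
This cut is saturated, so no flow can exceed 21.

21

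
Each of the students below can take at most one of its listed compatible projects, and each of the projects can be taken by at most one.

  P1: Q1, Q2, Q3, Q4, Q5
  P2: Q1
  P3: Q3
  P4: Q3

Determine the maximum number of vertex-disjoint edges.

Unit-capacity flow: source→left, listed edges, right→sink; max matching = max flow.
Augmenting path P1→Q1 (+1); matched 1.
Augmenting path P3→Q3 (+1); matched 2.
Augmenting path P2→Q1→P1→Q2 (+1); matched 3.
No augmenting path remains; maximum matching = 3.
König certificate: {P1, P2, Q3} is a vertex cover of size 3 (every listed pair touches it), so no matching can be larger.

3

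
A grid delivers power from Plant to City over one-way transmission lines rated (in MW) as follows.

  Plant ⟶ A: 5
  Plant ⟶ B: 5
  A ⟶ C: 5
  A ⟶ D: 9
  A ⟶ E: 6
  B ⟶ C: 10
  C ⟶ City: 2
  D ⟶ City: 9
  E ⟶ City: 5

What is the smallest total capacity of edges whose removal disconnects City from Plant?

Augment Plant→A→C→City: bottleneck 2, flow now 2.
Augment Plant→A→D→City: bottleneck 3, flow now 5.
Augment Plant→B→C→A→D→City: bottleneck 2, flow now 7. (uses reverse residual edge)
No augmenting path remains; maximum flow = 7.
By max-flow min-cut, the minimum cut capacity equals the max flow.
In the residual graph, reachable from Plant: {Plant, B, C}.
Min-cut edges: Plant→A (5), C→City (2); capacity 5 + 2 = 7.

7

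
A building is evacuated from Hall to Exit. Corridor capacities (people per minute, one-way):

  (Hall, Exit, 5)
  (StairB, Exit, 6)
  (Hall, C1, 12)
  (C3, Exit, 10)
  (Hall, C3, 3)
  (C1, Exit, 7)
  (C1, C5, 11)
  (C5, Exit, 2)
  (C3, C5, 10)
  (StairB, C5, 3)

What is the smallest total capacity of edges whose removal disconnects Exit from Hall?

Augment Hall→Exit: bottleneck 5, flow now 5.
Augment Hall→C3→Exit: bottleneck 3, flow now 8.
Augment Hall→C1→Exit: bottleneck 7, flow now 15.
Augment Hall→C1→C5→Exit: bottleneck 2, flow now 17.
No augmenting path remains; maximum flow = 17.
By max-flow min-cut, the minimum cut capacity equals the max flow.
In the residual graph, reachable from Hall: {Hall, C1, C5}.
Min-cut edges: Hall→C3 (3), Hall→Exit (5), C1→Exit (7), C5→Exit (2); capacity 3 + 5 + 7 + 2 = 17.

17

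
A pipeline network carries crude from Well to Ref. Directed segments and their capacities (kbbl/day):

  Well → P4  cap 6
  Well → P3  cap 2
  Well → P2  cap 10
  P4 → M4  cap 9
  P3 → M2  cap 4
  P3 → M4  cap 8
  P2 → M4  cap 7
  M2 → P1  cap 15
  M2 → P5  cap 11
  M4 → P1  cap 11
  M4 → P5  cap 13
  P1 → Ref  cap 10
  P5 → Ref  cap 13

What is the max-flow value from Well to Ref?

Augment Well→P4→M4→P1→Ref: bottleneck 6, flow now 6.
Augment Well→P3→M2→P1→Ref: bottleneck 2, flow now 8.
Augment Well→P2→M4→P1→Ref: bottleneck 2, flow now 10.
Augment Well→P2→M4→P5→Ref: bottleneck 5, flow now 15.
No augmenting path remains; maximum flow = 15.
In the residual graph, reachable from Well: {Well, P2}.
Min-cut edges: Well→P4 (6), Well→P3 (2), P2→M4 (7); capacity 6 + 2 + 7 = 15.
This cut is saturated, so no flow can exceed 15.

15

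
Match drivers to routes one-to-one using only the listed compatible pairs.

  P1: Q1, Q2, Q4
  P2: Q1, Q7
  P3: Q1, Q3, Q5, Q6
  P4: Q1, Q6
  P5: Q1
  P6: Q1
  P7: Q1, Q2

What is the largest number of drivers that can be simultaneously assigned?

6

Unit-capacity flow: source→left, listed edges, right→sink; max matching = max flow.
Augmenting path P1→Q1 (+1); matched 1.
Augmenting path P2→Q7 (+1); matched 2.
Augmenting path P3→Q3 (+1); matched 3.
Augmenting path P4→Q6 (+1); matched 4.
Augmenting path P7→Q2 (+1); matched 5.
Augmenting path P5→Q1→P1→Q4 (+1); matched 6.
No augmenting path remains; maximum matching = 6.
König certificate: {P1, P2, P3, P4, P7, Q1} is a vertex cover of size 6 (every listed pair touches it), so no matching can be larger.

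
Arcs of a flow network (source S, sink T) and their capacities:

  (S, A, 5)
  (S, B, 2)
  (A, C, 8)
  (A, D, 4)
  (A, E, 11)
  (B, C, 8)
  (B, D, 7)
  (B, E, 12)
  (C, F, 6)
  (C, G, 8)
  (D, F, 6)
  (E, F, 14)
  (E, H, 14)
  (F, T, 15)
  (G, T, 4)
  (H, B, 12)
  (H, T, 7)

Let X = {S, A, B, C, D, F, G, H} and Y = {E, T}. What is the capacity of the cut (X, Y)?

Edges leaving {S, A, B, C, D, F, G, H}: A→E (11), B→E (12), F→T (15), G→T (4), H→T (7).
Cut capacity = 11 + 12 + 15 + 4 + 7 = 49.

49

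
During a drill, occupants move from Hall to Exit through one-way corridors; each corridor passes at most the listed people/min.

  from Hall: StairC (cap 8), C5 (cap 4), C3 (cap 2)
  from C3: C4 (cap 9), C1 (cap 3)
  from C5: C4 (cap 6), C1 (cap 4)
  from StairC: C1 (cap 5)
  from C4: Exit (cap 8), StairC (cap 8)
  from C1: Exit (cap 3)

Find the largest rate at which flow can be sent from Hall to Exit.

9

Augment Hall→C3→C4→Exit: bottleneck 2, flow now 2.
Augment Hall→C5→C4→Exit: bottleneck 4, flow now 6.
Augment Hall→StairC→C1→Exit: bottleneck 3, flow now 9.
No augmenting path remains; maximum flow = 9.
In the residual graph, reachable from Hall: {Hall, StairC, C1}.
Min-cut edges: Hall→C3 (2), Hall→C5 (4), C1→Exit (3); capacity 2 + 4 + 3 = 9.
This cut is saturated, so no flow can exceed 9.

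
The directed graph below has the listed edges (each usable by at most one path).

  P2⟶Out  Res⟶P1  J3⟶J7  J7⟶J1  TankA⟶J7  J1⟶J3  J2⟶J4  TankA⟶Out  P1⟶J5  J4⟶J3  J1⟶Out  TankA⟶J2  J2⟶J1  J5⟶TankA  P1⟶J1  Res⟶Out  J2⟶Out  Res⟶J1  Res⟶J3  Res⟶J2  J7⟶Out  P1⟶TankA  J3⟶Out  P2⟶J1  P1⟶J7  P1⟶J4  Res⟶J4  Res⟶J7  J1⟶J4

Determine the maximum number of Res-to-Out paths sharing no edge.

6

Assign every edge capacity 1; by Menger, the answer equals the max flow.
Path Res→Out (+1); total 1.
Path Res→J2→Out (+1); total 2.
Path Res→J7→Out (+1); total 3.
Path Res→J1→Out (+1); total 4.
Path Res→J3→Out (+1); total 5.
Path Res→P1→TankA→Out (+1); total 6.
No residual Res→Out path; max flow = 6.
Certifying cut of size 6: {J1→Out, J3→Out, J7→Out, Res→J2, Res→Out, Res→P1}.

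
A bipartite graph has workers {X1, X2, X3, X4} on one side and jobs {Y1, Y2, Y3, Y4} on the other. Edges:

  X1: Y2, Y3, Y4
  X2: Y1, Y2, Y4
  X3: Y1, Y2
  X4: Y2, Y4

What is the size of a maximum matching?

4

Unit-capacity flow: source→left, listed edges, right→sink; max matching = max flow.
Augmenting path X1→Y2 (+1); matched 1.
Augmenting path X2→Y1 (+1); matched 2.
Augmenting path X4→Y4 (+1); matched 3.
Augmenting path X3→Y2→X1→Y3 (+1); matched 4.
No augmenting path remains; maximum matching = 4.
König certificate: {X1, X2, X3, X4} is a vertex cover of size 4 (every listed pair touches it), so no matching can be larger.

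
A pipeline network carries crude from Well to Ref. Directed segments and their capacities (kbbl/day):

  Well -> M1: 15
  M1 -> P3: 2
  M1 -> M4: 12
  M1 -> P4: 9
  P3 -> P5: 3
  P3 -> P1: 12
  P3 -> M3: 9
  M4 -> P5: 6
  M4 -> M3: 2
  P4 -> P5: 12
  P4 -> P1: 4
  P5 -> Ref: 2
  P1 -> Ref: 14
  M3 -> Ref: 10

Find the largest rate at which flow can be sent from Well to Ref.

10

Augment Well→M1→P3→P5→Ref: bottleneck 2, flow now 2.
Augment Well→M1→M4→M3→Ref: bottleneck 2, flow now 4.
Augment Well→M1→P4→P1→Ref: bottleneck 4, flow now 8.
Augment Well→M1→M4→P5→P3→P1→Ref: bottleneck 2, flow now 10. (uses reverse residual edge)
No augmenting path remains; maximum flow = 10.
In the residual graph, reachable from Well: {Well, M1, M4, P4, P5}.
Min-cut edges: M1→P3 (2), M4→M3 (2), P4→P1 (4), P5→Ref (2); capacity 2 + 2 + 4 + 2 = 10.
This cut is saturated, so no flow can exceed 10.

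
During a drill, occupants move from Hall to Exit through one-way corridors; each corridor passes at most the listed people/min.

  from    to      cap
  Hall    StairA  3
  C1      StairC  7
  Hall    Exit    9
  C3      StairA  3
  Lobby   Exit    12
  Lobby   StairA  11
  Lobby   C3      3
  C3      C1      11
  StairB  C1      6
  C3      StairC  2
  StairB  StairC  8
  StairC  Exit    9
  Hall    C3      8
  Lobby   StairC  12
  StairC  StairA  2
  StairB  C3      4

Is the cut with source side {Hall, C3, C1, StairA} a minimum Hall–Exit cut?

No — its capacity is 18, but the minimum cut has capacity 17.

Given cut capacity: 9 + 2 + 7 = 18.
Augment Hall→Exit: bottleneck 9, flow now 9.
Augment Hall→C3→StairC→Exit: bottleneck 2, flow now 11.
Augment Hall→C3→C1→StairC→Exit: bottleneck 6, flow now 17.
No augmenting path remains; maximum flow = 17.
In the residual graph, reachable from Hall: {Hall, StairA}.
Min-cut edges: Hall→C3 (8), Hall→Exit (9); capacity 8 + 9 = 17.
Cut capacity 18 exceeds the max flow 17, so it is not minimum.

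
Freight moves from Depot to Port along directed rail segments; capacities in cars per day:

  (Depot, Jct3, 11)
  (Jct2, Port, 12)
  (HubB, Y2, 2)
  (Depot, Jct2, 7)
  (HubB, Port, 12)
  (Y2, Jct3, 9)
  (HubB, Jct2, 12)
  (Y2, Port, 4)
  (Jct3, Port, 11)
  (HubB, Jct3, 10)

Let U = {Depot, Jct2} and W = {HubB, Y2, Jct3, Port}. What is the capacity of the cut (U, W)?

23

Edges leaving {Depot, Jct2}: Depot→Jct3 (11), Jct2→Port (12).
Cut capacity = 11 + 12 = 23.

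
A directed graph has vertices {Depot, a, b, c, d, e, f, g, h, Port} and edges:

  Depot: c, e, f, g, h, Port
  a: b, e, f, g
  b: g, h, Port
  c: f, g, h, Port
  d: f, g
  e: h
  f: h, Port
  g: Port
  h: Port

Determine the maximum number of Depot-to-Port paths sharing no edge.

Assign every edge capacity 1; by Menger, the answer equals the max flow.
Path Depot→Port (+1); total 1.
Path Depot→c→Port (+1); total 2.
Path Depot→f→Port (+1); total 3.
Path Depot→g→Port (+1); total 4.
Path Depot→h→Port (+1); total 5.
No residual Depot→Port path; max flow = 5.
Certifying cut of size 5: {Depot→Port, Depot→c, Depot→f, Depot→g, h→Port}.

5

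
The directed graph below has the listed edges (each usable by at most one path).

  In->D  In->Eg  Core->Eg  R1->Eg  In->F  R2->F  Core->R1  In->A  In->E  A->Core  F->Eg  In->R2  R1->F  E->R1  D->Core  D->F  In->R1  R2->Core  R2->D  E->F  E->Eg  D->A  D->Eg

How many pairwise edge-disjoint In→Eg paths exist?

Assign every edge capacity 1; by Menger, the answer equals the max flow.
Path In→Eg (+1); total 1.
Path In→E→Eg (+1); total 2.
Path In→D→Eg (+1); total 3.
Path In→F→Eg (+1); total 4.
Path In→R1→Eg (+1); total 5.
Path In→A→Core→Eg (+1); total 6.
No residual In→Eg path; max flow = 6.
Certifying cut of size 6: {Core→Eg, D→Eg, F→Eg, In→E, In→Eg, R1→Eg}.

6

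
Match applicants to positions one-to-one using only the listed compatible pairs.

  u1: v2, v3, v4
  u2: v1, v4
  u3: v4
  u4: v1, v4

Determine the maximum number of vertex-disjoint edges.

3

Unit-capacity flow: source→left, listed edges, right→sink; max matching = max flow.
Augmenting path u1→v2 (+1); matched 1.
Augmenting path u2→v1 (+1); matched 2.
Augmenting path u3→v4 (+1); matched 3.
No augmenting path remains; maximum matching = 3.
König certificate: {u1, v1, v4} is a vertex cover of size 3 (every listed pair touches it), so no matching can be larger.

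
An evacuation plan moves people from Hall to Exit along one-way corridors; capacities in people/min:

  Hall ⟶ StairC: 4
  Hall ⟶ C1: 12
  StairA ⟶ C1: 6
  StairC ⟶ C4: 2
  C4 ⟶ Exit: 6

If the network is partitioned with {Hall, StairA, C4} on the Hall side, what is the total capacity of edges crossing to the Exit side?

28

Edges leaving {Hall, StairA, C4}: Hall→StairC (4), Hall→C1 (12), StairA→C1 (6), C4→Exit (6).
Cut capacity = 4 + 12 + 6 + 6 = 28.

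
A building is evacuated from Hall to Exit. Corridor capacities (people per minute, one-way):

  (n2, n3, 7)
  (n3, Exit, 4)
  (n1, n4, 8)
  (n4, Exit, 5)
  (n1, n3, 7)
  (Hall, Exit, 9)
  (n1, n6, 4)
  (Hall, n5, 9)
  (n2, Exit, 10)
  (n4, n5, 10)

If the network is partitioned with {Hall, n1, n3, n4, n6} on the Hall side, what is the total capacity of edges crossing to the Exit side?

Edges leaving {Hall, n1, n3, n4, n6}: Hall→n5 (9), Hall→Exit (9), n3→Exit (4), n4→n5 (10), n4→Exit (5).
Cut capacity = 9 + 9 + 4 + 10 + 5 = 37.

37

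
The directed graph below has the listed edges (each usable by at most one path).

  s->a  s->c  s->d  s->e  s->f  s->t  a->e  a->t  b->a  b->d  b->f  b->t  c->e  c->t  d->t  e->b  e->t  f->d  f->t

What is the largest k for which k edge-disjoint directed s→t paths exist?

Assign every edge capacity 1; by Menger, the answer equals the max flow.
Path s→t (+1); total 1.
Path s→a→t (+1); total 2.
Path s→c→t (+1); total 3.
Path s→d→t (+1); total 4.
Path s→e→t (+1); total 5.
Path s→f→t (+1); total 6.
No residual s→t path; max flow = 6.
Certifying cut of size 6: {s→a, s→c, s→d, s→e, s→f, s→t}.

6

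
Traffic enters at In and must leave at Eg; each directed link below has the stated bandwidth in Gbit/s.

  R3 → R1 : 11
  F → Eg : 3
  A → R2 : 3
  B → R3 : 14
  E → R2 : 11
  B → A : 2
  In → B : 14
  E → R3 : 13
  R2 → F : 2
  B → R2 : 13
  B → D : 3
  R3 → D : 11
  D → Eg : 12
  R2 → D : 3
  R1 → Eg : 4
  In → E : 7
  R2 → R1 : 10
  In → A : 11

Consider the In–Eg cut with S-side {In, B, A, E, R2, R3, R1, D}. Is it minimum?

Yes — it is a minimum cut (capacity 18).

Given cut capacity: 2 + 4 + 12 = 18.
Augment In→B→D→Eg: bottleneck 3, flow now 3.
Augment In→B→R2→F→Eg: bottleneck 2, flow now 5.
Augment In→B→R2→R1→Eg: bottleneck 4, flow now 9.
Augment In→B→R2→D→Eg: bottleneck 3, flow now 12.
Augment In→B→R3→D→Eg: bottleneck 2, flow now 14.
Augment In→E→R3→D→Eg: bottleneck 4, flow now 18.
No augmenting path remains; maximum flow = 18.
Cut capacity 18 equals the max flow, so it is a minimum cut.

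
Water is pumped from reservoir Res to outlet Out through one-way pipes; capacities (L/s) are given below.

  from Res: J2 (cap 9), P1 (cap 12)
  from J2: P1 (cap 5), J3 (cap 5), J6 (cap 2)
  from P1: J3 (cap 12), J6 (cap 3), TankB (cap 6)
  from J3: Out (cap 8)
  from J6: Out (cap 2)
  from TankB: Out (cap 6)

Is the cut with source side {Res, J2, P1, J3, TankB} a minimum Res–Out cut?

Given cut capacity: 2 + 3 + 8 + 6 = 19.
Augment Res→J2→J3→Out: bottleneck 5, flow now 5.
Augment Res→J2→J6→Out: bottleneck 2, flow now 7.
Augment Res→P1→J3→Out: bottleneck 3, flow now 10.
Augment Res→P1→TankB→Out: bottleneck 6, flow now 16.
No augmenting path remains; maximum flow = 16.
In the residual graph, reachable from Res: {Res, J2, P1, J3, J6}.
Min-cut edges: P1→TankB (6), J3→Out (8), J6→Out (2); capacity 6 + 8 + 2 = 16.
Cut capacity 19 exceeds the max flow 16, so it is not minimum.

No — its capacity is 19, but the minimum cut has capacity 16.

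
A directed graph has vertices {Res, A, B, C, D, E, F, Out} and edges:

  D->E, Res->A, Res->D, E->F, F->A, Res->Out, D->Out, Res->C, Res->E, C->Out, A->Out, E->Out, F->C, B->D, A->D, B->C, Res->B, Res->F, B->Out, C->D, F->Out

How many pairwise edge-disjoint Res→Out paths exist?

7

Assign every edge capacity 1; by Menger, the answer equals the max flow.
Path Res→Out (+1); total 1.
Path Res→A→Out (+1); total 2.
Path Res→B→Out (+1); total 3.
Path Res→C→Out (+1); total 4.
Path Res→D→Out (+1); total 5.
Path Res→E→Out (+1); total 6.
Path Res→F→Out (+1); total 7.
No residual Res→Out path; max flow = 7.
Certifying cut of size 7: {Res→A, Res→B, Res→C, Res→D, Res→E, Res→F, Res→Out}.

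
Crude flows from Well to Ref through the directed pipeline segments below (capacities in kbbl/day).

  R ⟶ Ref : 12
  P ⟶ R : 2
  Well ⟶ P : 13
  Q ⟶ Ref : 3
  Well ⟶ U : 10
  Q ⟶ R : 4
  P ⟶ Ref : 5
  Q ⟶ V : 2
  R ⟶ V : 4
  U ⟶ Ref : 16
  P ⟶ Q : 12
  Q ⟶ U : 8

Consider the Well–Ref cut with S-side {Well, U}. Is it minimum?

No — its capacity is 29, but the minimum cut has capacity 23.

Given cut capacity: 13 + 16 = 29.
Augment Well→P→Ref: bottleneck 5, flow now 5.
Augment Well→U→Ref: bottleneck 10, flow now 15.
Augment Well→P→Q→Ref: bottleneck 3, flow now 18.
Augment Well→P→R→Ref: bottleneck 2, flow now 20.
Augment Well→P→Q→R→Ref: bottleneck 3, flow now 23.
No augmenting path remains; maximum flow = 23.
In the residual graph, reachable from Well: {Well}.
Min-cut edges: Well→P (13), Well→U (10); capacity 13 + 10 = 23.
Cut capacity 29 exceeds the max flow 23, so it is not minimum.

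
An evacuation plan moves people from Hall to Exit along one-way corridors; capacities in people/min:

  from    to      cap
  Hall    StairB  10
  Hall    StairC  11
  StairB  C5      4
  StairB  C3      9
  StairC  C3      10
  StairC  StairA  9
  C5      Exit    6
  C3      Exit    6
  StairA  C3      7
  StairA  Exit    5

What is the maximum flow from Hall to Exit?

15

Augment Hall→StairB→C5→Exit: bottleneck 4, flow now 4.
Augment Hall→StairB→C3→Exit: bottleneck 6, flow now 10.
Augment Hall→StairC→StairA→Exit: bottleneck 5, flow now 15.
No augmenting path remains; maximum flow = 15.
In the residual graph, reachable from Hall: {Hall, StairB, StairC, C3, StairA}.
Min-cut edges: StairB→C5 (4), C3→Exit (6), StairA→Exit (5); capacity 4 + 6 + 5 = 15.
This cut is saturated, so no flow can exceed 15.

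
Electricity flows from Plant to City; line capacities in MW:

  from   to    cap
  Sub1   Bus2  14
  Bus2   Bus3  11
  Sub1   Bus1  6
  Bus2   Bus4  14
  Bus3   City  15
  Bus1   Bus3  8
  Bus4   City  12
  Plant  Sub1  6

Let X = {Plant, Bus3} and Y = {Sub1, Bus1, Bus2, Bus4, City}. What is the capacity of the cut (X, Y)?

21

Edges leaving {Plant, Bus3}: Plant→Sub1 (6), Bus3→City (15).
Cut capacity = 6 + 15 = 21.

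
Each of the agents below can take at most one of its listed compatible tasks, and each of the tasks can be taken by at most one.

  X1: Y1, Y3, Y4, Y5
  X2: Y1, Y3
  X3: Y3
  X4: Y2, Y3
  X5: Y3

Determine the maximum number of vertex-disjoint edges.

4

Unit-capacity flow: source→left, listed edges, right→sink; max matching = max flow.
Augmenting path X1→Y1 (+1); matched 1.
Augmenting path X2→Y3 (+1); matched 2.
Augmenting path X4→Y2 (+1); matched 3.
Augmenting path X3→Y3→X2→Y1→X1→Y4 (+1); matched 4.
No augmenting path remains; maximum matching = 4.
König certificate: {X1, X2, X4, Y3} is a vertex cover of size 4 (every listed pair touches it), so no matching can be larger.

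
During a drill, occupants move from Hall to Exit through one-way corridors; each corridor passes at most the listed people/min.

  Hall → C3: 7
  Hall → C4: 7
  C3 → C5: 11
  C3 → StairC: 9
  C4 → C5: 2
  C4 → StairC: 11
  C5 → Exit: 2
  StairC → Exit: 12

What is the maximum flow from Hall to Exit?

Augment Hall→C3→C5→Exit: bottleneck 2, flow now 2.
Augment Hall→C3→StairC→Exit: bottleneck 5, flow now 7.
Augment Hall→C4→StairC→Exit: bottleneck 7, flow now 14.
No augmenting path remains; maximum flow = 14.
In the residual graph, reachable from Hall: {Hall}.
Min-cut edges: Hall→C3 (7), Hall→C4 (7); capacity 7 + 7 = 14.
This cut is saturated, so no flow can exceed 14.

14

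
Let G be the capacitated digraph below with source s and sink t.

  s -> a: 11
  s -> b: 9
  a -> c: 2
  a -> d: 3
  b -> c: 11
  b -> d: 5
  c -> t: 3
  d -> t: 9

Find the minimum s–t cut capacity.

11

Augment s→a→c→t: bottleneck 2, flow now 2.
Augment s→a→d→t: bottleneck 3, flow now 5.
Augment s→b→c→t: bottleneck 1, flow now 6.
Augment s→b→d→t: bottleneck 5, flow now 11.
No augmenting path remains; maximum flow = 11.
By max-flow min-cut, the minimum cut capacity equals the max flow.
In the residual graph, reachable from s: {s, a, b, c}.
Min-cut edges: a→d (3), b→d (5), c→t (3); capacity 3 + 5 + 3 = 11.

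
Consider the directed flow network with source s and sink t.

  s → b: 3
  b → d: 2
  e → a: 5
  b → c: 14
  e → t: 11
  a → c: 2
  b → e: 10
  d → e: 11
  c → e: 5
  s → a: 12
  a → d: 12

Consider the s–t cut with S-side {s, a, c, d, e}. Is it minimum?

No — its capacity is 14, but the minimum cut has capacity 11.

Given cut capacity: 3 + 11 = 14.
Augment s→b→e→t: bottleneck 3, flow now 3.
Augment s→a→c→e→t: bottleneck 2, flow now 5.
Augment s→a→d→e→t: bottleneck 6, flow now 11.
No augmenting path remains; maximum flow = 11.
In the residual graph, reachable from s: {s, a, b, c, d, e}.
Min-cut edges: e→t (11); capacity 11 = 11.
Cut capacity 14 exceeds the max flow 11, so it is not minimum.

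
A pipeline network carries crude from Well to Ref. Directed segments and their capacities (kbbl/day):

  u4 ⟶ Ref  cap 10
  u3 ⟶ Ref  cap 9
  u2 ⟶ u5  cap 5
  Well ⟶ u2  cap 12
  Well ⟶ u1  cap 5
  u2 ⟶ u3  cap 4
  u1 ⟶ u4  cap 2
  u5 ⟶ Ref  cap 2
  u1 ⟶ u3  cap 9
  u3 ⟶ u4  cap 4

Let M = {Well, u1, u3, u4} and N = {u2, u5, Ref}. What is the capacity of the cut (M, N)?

Edges leaving {Well, u1, u3, u4}: Well→u2 (12), u3→Ref (9), u4→Ref (10).
Cut capacity = 12 + 9 + 10 = 31.

31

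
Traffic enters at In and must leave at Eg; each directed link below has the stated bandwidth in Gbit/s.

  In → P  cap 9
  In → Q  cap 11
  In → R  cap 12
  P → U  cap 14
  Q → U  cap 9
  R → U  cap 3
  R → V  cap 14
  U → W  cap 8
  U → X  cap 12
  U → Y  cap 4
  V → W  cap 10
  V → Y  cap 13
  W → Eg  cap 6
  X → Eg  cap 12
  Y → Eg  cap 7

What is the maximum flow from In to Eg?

Augment In→P→U→W→Eg: bottleneck 6, flow now 6.
Augment In→P→U→X→Eg: bottleneck 3, flow now 9.
Augment In→Q→U→X→Eg: bottleneck 9, flow now 18.
Augment In→R→U→Y→Eg: bottleneck 3, flow now 21.
Augment In→R→V→Y→Eg: bottleneck 4, flow now 25.
No augmenting path remains; maximum flow = 25.
In the residual graph, reachable from In: {In, P, Q, R, U, V, W, Y}.
Min-cut edges: U→X (12), W→Eg (6), Y→Eg (7); capacity 12 + 6 + 7 = 25.
This cut is saturated, so no flow can exceed 25.

25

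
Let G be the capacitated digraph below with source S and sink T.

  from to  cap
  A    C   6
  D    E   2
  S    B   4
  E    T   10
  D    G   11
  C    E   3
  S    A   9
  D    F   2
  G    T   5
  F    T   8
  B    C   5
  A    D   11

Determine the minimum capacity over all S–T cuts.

12

Augment S→A→C→E→T: bottleneck 3, flow now 3.
Augment S→A→D→E→T: bottleneck 2, flow now 5.
Augment S→A→D→F→T: bottleneck 2, flow now 7.
Augment S→A→D→G→T: bottleneck 2, flow now 9.
Augment S→B→C→A→D→G→T: bottleneck 3, flow now 12. (uses reverse residual edge)
No augmenting path remains; maximum flow = 12.
By max-flow min-cut, the minimum cut capacity equals the max flow.
In the residual graph, reachable from S: {S, B, C}.
Min-cut edges: S→A (9), C→E (3); capacity 9 + 3 = 12.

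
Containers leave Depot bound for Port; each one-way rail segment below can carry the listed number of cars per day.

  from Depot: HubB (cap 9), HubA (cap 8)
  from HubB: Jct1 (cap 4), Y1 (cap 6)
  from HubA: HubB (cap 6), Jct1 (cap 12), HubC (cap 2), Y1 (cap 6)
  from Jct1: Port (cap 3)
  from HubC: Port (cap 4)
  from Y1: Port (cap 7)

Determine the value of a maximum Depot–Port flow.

Augment Depot→HubB→Jct1→Port: bottleneck 3, flow now 3.
Augment Depot→HubB→Y1→Port: bottleneck 6, flow now 9.
Augment Depot→HubA→HubC→Port: bottleneck 2, flow now 11.
Augment Depot→HubA→Y1→Port: bottleneck 1, flow now 12.
No augmenting path remains; maximum flow = 12.
In the residual graph, reachable from Depot: {Depot, HubB, HubA, Jct1, Y1}.
Min-cut edges: HubA→HubC (2), Jct1→Port (3), Y1→Port (7); capacity 2 + 3 + 7 = 12.
This cut is saturated, so no flow can exceed 12.

12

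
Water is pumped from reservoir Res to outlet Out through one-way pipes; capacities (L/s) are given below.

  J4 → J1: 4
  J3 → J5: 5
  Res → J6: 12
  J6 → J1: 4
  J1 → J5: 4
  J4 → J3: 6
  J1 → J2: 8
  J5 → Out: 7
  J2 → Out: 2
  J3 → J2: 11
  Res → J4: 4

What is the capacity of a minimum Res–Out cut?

8

Augment Res→J4→J1→J2→Out: bottleneck 2, flow now 2.
Augment Res→J4→J1→J5→Out: bottleneck 2, flow now 4.
Augment Res→J6→J1→J5→Out: bottleneck 2, flow now 6.
Augment Res→J6→J1→J4→J3→J5→Out: bottleneck 2, flow now 8. (uses reverse residual edge)
No augmenting path remains; maximum flow = 8.
By max-flow min-cut, the minimum cut capacity equals the max flow.
In the residual graph, reachable from Res: {Res, J6}.
Min-cut edges: Res→J4 (4), J6→J1 (4); capacity 4 + 4 = 8.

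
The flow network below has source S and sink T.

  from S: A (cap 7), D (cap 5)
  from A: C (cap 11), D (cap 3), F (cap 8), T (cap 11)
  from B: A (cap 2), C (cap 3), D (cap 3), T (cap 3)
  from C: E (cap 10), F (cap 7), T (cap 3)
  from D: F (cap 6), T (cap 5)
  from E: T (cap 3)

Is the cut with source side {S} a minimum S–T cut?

Given cut capacity: 7 + 5 = 12.
Augment S→A→T: bottleneck 7, flow now 7.
Augment S→D→T: bottleneck 5, flow now 12.
No augmenting path remains; maximum flow = 12.
Cut capacity 12 equals the max flow, so it is a minimum cut.

Yes — it is a minimum cut (capacity 12).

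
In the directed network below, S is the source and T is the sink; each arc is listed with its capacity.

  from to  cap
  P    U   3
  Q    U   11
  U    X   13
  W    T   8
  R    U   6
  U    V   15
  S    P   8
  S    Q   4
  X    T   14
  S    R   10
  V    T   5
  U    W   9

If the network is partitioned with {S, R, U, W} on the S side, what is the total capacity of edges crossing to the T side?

Edges leaving {S, R, U, W}: S→P (8), S→Q (4), U→V (15), U→X (13), W→T (8).
Cut capacity = 8 + 4 + 15 + 13 + 8 = 48.

48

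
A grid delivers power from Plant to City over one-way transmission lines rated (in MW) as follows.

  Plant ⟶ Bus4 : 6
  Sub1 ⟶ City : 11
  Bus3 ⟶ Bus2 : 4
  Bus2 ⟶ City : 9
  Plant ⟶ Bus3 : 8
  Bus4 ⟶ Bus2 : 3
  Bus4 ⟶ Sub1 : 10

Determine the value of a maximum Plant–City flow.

10

Augment Plant→Bus4→Bus2→City: bottleneck 3, flow now 3.
Augment Plant→Bus4→Sub1→City: bottleneck 3, flow now 6.
Augment Plant→Bus3→Bus2→City: bottleneck 4, flow now 10.
No augmenting path remains; maximum flow = 10.
In the residual graph, reachable from Plant: {Plant, Bus3}.
Min-cut edges: Plant→Bus4 (6), Bus3→Bus2 (4); capacity 6 + 4 = 10.
This cut is saturated, so no flow can exceed 10.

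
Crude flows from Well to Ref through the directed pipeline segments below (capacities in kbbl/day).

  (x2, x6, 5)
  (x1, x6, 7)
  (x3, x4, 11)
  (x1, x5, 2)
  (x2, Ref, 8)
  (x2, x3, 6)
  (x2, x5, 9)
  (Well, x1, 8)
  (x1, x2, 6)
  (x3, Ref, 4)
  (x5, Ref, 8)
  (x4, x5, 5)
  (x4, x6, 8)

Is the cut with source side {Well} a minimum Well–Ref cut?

Yes — it is a minimum cut (capacity 8).

Given cut capacity: 8 = 8.
Augment Well→x1→x2→Ref: bottleneck 6, flow now 6.
Augment Well→x1→x5→Ref: bottleneck 2, flow now 8.
No augmenting path remains; maximum flow = 8.
Cut capacity 8 equals the max flow, so it is a minimum cut.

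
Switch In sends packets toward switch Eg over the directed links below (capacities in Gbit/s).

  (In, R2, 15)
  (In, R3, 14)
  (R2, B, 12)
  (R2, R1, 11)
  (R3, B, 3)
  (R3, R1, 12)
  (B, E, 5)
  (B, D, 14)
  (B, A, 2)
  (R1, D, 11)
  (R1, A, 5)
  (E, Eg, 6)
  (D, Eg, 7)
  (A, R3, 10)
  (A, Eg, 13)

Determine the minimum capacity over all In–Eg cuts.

19

Augment In→R2→B→E→Eg: bottleneck 5, flow now 5.
Augment In→R2→B→D→Eg: bottleneck 7, flow now 12.
Augment In→R2→R1→A→Eg: bottleneck 3, flow now 15.
Augment In→R3→B→A→Eg: bottleneck 2, flow now 17.
Augment In→R3→R1→A→Eg: bottleneck 2, flow now 19.
No augmenting path remains; maximum flow = 19.
By max-flow min-cut, the minimum cut capacity equals the max flow.
In the residual graph, reachable from In: {In, R2, R3, B, R1, D}.
Min-cut edges: B→E (5), B→A (2), R1→A (5), D→Eg (7); capacity 5 + 2 + 5 + 7 = 19.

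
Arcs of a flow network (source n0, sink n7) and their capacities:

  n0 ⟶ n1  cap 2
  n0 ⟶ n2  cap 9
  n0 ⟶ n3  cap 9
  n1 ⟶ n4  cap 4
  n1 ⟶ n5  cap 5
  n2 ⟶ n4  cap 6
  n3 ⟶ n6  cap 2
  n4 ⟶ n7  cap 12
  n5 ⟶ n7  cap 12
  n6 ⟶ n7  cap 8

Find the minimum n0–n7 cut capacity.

10

Augment n0→n1→n4→n7: bottleneck 2, flow now 2.
Augment n0→n2→n4→n7: bottleneck 6, flow now 8.
Augment n0→n3→n6→n7: bottleneck 2, flow now 10.
No augmenting path remains; maximum flow = 10.
By max-flow min-cut, the minimum cut capacity equals the max flow.
In the residual graph, reachable from n0: {n0, n2, n3}.
Min-cut edges: n0→n1 (2), n2→n4 (6), n3→n6 (2); capacity 2 + 6 + 2 = 10.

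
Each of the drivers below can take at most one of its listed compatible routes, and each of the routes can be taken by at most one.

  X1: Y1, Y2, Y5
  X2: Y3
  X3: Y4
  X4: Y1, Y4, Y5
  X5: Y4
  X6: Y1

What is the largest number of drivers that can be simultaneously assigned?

Unit-capacity flow: source→left, listed edges, right→sink; max matching = max flow.
Augmenting path X1→Y1 (+1); matched 1.
Augmenting path X2→Y3 (+1); matched 2.
Augmenting path X3→Y4 (+1); matched 3.
Augmenting path X4→Y5 (+1); matched 4.
Augmenting path X6→Y1→X1→Y2 (+1); matched 5.
No augmenting path remains; maximum matching = 5.
König certificate: {X1, X2, X4, X6, Y4} is a vertex cover of size 5 (every listed pair touches it), so no matching can be larger.

5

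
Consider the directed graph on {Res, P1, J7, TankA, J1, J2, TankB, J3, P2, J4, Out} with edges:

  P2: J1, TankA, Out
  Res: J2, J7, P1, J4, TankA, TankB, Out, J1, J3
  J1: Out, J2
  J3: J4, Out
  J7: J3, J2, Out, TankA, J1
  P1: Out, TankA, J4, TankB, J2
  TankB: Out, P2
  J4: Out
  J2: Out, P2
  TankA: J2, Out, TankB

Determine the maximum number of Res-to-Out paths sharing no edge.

Assign every edge capacity 1; by Menger, the answer equals the max flow.
Path Res→Out (+1); total 1.
Path Res→P1→Out (+1); total 2.
Path Res→J7→Out (+1); total 3.
Path Res→TankA→Out (+1); total 4.
Path Res→J1→Out (+1); total 5.
Path Res→J2→Out (+1); total 6.
Path Res→TankB→Out (+1); total 7.
Path Res→J3→Out (+1); total 8.
Path Res→J4→Out (+1); total 9.
No residual Res→Out path; max flow = 9.
Certifying cut of size 9: {Res→J1, Res→J2, Res→J3, Res→J4, Res→J7, Res→Out, Res→P1, Res→TankA, Res→TankB}.

9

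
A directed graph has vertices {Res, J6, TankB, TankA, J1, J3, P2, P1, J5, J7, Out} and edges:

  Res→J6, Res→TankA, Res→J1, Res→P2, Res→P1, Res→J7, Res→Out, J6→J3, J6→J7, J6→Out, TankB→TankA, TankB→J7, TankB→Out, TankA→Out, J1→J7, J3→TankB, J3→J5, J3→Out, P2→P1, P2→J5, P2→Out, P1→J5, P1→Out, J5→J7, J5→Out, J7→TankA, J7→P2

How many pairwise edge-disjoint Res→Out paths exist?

6

Assign every edge capacity 1; by Menger, the answer equals the max flow.
Path Res→Out (+1); total 1.
Path Res→J6→Out (+1); total 2.
Path Res→TankA→Out (+1); total 3.
Path Res→P2→Out (+1); total 4.
Path Res→P1→Out (+1); total 5.
Path Res→J7→P2→J5→Out (+1); total 6.
No residual Res→Out path; max flow = 6.
Certifying cut of size 6: {J7→P2, Res→J6, Res→Out, Res→P1, Res→P2, TankA→Out}.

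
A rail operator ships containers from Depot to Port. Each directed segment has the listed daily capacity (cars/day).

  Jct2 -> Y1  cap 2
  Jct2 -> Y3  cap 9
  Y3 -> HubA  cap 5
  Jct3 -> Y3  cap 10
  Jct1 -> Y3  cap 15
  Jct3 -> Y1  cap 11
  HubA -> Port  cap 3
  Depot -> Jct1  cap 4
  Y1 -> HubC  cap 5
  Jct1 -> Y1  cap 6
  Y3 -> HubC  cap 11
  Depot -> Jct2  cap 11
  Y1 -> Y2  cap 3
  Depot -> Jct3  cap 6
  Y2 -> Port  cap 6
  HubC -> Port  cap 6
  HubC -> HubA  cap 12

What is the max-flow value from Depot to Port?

12

Augment Depot→Jct3→Y1→HubC→Port: bottleneck 5, flow now 5.
Augment Depot→Jct3→Y1→Y2→Port: bottleneck 1, flow now 6.
Augment Depot→Jct1→Y1→Y2→Port: bottleneck 2, flow now 8.
Augment Depot→Jct1→Y3→HubA→Port: bottleneck 2, flow now 10.
Augment Depot→Jct2→Y3→HubA→Port: bottleneck 1, flow now 11.
Augment Depot→Jct2→Y3→HubC→Port: bottleneck 1, flow now 12.
No augmenting path remains; maximum flow = 12.
In the residual graph, reachable from Depot: {Depot, Jct3, Jct1, Jct2, Y1, Y3, HubA, HubC}.
Min-cut edges: Y1→Y2 (3), HubA→Port (3), HubC→Port (6); capacity 3 + 3 + 6 = 12.
This cut is saturated, so no flow can exceed 12.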